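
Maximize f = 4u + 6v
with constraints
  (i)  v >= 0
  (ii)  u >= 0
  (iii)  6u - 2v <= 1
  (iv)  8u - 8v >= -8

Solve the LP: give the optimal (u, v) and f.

u = 3/4, v = 7/4, maximum f = 27/2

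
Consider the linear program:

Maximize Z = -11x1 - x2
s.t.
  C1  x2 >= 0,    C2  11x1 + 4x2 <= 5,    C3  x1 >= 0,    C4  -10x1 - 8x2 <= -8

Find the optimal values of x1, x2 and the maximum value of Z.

x1 = 0, x2 = 1, maximum Z = -1

Feasible corners and Z = -11x1 - x2:
  (0, 5/4) → Z = -5/4
  (1/6, 19/24) → Z = -21/8
  (0, 1) → Z = -1

At the optimal vertex, x1 = 0 and -10x1 - 8x2 = -8.
Solving simultaneously gives x1 = 0, x2 = 1.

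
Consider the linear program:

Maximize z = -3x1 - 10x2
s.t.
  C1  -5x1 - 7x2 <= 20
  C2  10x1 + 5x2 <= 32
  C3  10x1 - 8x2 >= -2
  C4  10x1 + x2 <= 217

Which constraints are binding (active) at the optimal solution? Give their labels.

C1 and C2

Extreme points and z = -3x1 - 10x2:
  (36/5, -8) → z = 292/5
  (-87/55, -19/11) → z = 1211/55
  (123/65, 34/13) → z = -2069/65

The maximum is at (36/5, -8). Substituting into each constraint, equality holds for C1 and C2; the remaining constraints have slack.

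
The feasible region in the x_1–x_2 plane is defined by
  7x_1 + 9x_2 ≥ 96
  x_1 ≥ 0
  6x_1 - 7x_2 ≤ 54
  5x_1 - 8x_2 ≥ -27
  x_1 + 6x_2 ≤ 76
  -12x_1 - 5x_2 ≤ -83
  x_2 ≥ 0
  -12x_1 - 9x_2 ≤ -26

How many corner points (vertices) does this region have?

Intersecting each pair of boundary lines and keeping only the points that satisfy every inequality leaves:
  (1158/103, 198/103)
  (525/101, 669/101)
  (856/43, 402/43)
  (223/19, 407/38)

4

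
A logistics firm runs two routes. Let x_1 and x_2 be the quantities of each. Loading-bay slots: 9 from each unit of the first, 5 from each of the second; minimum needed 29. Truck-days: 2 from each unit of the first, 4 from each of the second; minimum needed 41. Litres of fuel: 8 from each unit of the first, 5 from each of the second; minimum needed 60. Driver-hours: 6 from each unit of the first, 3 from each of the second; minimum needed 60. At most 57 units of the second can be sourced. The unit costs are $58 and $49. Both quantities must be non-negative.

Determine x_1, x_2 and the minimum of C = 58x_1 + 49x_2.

Corner points and C = 58x_1 + 49x_2:
  (0, 20) → C = 980
  (0, 57) → C = 2793
  (41/2, 0) → C = 1189
  (13/2, 7) → C = 720
The feasible region is unbounded (it extends along (1, 0)), but C strictly increases along every unbounded feasible direction, so there is no improving ray and the minimum is attained at a vertex.

At the optimal vertex, 2x_1 + 4x_2 = 41 and 6x_1 + 3x_2 = 60.
Solving simultaneously gives x_1 = 13/2, x_2 = 7.

x_1 = 13/2, x_2 = 7, minimum C = 720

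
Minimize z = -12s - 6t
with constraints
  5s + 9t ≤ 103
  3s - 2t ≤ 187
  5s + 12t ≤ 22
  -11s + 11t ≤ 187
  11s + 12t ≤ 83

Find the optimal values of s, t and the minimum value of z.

s = 1205/29, t = -904/29, minimum z = -9036/29

Vertices and z = -12s - 6t:
  (1205/29, -904/29) → z = -9036/29
  (-182/17, 107/17) → z = 1542/17
  (61/6, -173/72) → z = -1291/12
The feasible region is unbounded (it extends along (-1, -1), (-2, -3)), but z strictly increases along every unbounded feasible direction, so there is no improving ray and the minimum is attained at a vertex.

At the optimal vertex, 3s - 2t = 187 and 11s + 12t = 83.
Solving simultaneously gives s = 1205/29, t = -904/29.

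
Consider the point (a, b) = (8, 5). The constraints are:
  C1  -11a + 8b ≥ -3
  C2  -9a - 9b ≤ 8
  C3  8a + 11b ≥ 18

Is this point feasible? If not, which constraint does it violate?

Constraint C1: -11a + 8b = -48, which is not ≥ -3. All other constraints are satisfied.

not feasible — violates C1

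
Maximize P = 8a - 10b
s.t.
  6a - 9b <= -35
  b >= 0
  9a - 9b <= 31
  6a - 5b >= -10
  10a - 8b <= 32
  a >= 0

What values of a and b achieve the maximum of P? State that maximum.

The binding constraints are 6a - 9b = -35 and 10a - 8b = 32.
Solving simultaneously gives a = 284/21, b = 271/21.

a = 284/21, b = 271/21, maximum P = -146/7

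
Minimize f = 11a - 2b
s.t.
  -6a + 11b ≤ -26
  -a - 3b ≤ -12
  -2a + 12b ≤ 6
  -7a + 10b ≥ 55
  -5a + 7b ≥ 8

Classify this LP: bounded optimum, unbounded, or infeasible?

infeasible

The boundaries -6a + 11b = -26 and -7a + 10b = 55 meet at (-865/17, -512/17), but that point violates -a - 3b ≤ -12. Every candidate vertex is excluded by some other constraint, so the feasible region is empty.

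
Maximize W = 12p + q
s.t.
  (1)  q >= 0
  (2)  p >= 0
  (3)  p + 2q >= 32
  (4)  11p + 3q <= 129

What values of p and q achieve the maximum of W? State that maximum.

p = 162/19, q = 223/19, maximum W = 2167/19

Extreme points and W = 12p + q:
  (0, 16) → W = 16
  (0, 43) → W = 43
  (162/19, 223/19) → W = 2167/19

At the optimal vertex, p + 2q = 32 and 11p + 3q = 129.
Solving simultaneously gives p = 162/19, q = 223/19.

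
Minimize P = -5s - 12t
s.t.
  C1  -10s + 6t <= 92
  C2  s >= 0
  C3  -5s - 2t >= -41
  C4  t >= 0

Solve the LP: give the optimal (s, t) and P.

s = 31/25, t = 87/5, minimum P = -215

Corner points and P = -5s - 12t:
  (0, 46/3) → P = -184
  (31/25, 87/5) → P = -215
  (0, 0) → P = 0
  (41/5, 0) → P = -41

The binding constraints are -10s + 6t = 92 and -5s - 2t = -41.
Solving simultaneously gives s = 31/25, t = 87/5.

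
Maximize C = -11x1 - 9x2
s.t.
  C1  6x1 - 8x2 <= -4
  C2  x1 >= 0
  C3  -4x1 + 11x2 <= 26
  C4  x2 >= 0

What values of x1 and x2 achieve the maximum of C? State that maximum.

Extreme points and C = -11x1 - 9x2:
  (0, 1/2) → C = -9/2
  (82/17, 70/17) → C = -1532/17
  (0, 26/11) → C = -234/11

x1 = 0, x2 = 1/2, maximum C = -9/2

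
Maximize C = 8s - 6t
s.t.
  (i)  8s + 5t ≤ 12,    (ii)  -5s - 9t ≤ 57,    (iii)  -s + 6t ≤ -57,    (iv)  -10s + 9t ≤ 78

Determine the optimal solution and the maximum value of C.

Feasible corners and C = 8s - 6t:
  (393/47, -516/47) → C = 6240/47
  (357/53, -444/53) → C = 5520/53
  (57/13, -114/13) → C = 1140/13

s = 393/47, t = -516/47, maximum C = 6240/47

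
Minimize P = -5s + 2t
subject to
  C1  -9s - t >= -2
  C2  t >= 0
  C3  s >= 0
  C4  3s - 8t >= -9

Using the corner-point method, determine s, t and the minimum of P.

Feasible corners and P = -5s + 2t:
  (2/9, 0) → P = -10/9
  (7/75, 29/25) → P = 139/75
  (0, 0) → P = 0
  (0, 9/8) → P = 9/4

At the optimal vertex, -9s - t = -2 and t = 0.
Solving simultaneously gives s = 2/9, t = 0.

s = 2/9, t = 0, minimum P = -10/9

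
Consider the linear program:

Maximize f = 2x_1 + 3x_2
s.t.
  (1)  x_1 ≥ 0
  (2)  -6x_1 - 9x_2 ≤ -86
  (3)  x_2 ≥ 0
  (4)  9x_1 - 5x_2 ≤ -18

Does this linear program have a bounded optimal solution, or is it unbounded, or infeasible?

From the feasible point (0, 86/9), moving in the direction (0, 1) keeps every constraint satisfied while f increases without bound.

unbounded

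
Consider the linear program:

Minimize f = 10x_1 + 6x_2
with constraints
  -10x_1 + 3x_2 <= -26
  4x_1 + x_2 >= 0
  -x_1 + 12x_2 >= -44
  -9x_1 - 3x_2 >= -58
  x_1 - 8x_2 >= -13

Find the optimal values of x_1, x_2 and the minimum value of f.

Vertices and f = 10x_1 + 6x_2:
  (20/13, -46/13) → f = -76/13
  (247/77, 156/77) → f = 3406/77
  (276/37, -338/111) → f = 2084/37
  (17/3, 7/3) → f = 212/3

The binding constraints are -10x_1 + 3x_2 = -26 and -x_1 + 12x_2 = -44.
Solving simultaneously gives x_1 = 20/13, x_2 = -46/13.

x_1 = 20/13, x_2 = -46/13, minimum f = -76/13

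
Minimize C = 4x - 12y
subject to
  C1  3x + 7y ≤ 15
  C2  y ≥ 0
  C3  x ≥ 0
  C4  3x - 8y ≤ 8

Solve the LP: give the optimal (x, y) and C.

x = 0, y = 15/7, minimum C = -180/7

Feasible corners and C = 4x - 12y:
  (0, 15/7) → C = -180/7
  (176/45, 7/15) → C = 452/45
  (0, 0) → C = 0
  (8/3, 0) → C = 32/3

The optimum lies where 3x + 7y = 15 and x = 0.
Solving simultaneously gives x = 0, y = 15/7.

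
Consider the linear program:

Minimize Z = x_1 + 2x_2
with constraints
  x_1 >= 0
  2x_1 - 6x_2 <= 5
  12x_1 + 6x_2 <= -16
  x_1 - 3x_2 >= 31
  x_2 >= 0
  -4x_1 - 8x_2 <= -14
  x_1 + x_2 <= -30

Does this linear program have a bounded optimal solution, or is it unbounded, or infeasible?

infeasible

Constraints 2x_1 - 6x_2 ≤ 5 and x_1 - 3x_2 ≥ 31 have parallel boundaries but demand opposite sides — no point can satisfy both, so the region is empty.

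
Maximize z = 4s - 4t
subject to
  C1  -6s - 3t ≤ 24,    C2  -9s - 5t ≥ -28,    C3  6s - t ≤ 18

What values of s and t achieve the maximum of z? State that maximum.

Corner points and z = 4s - 4t:
  (-68, 128) → z = -784
  (5/4, -21/2) → z = 47
  (118/39, 2/13) → z = 448/39

The optimum lies where -6s - 3t = 24 and 6s - t = 18.
Solving simultaneously gives s = 5/4, t = -21/2.

s = 5/4, t = -21/2, maximum z = 47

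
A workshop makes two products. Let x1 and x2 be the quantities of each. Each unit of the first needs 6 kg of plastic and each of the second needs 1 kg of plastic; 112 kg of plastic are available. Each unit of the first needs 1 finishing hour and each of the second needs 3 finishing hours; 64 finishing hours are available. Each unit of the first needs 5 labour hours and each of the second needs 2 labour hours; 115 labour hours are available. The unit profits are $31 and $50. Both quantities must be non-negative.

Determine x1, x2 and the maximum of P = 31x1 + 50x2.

x1 = 16, x2 = 16, maximum P = 1296

Feasible corners and P = 31x1 + 50x2:
  (0, 0) → P = 0
  (0, 64/3) → P = 3200/3
  (56/3, 0) → P = 1736/3
  (16, 16) → P = 1296

At the optimal vertex, 6x1 + x2 = 112 and x1 + 3x2 = 64.
Solving simultaneously gives x1 = 16, x2 = 16.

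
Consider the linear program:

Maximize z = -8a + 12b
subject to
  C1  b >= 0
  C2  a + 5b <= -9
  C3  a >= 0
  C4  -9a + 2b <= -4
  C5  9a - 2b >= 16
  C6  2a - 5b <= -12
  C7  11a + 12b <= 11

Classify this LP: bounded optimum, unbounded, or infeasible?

infeasible

The boundaries 2a - 5b = -12 and 11a + 12b = 11 meet at (-89/79, 154/79), but that point violates a + 5b ≤ -9. Every candidate vertex is excluded by some other constraint, so the feasible region is empty.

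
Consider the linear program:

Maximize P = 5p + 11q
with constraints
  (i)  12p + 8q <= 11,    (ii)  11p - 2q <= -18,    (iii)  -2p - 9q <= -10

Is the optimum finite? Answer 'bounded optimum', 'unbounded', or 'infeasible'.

unbounded

From the feasible point (-61/56, 337/112), moving in the direction (-8, 12) keeps every constraint satisfied while P increases without bound.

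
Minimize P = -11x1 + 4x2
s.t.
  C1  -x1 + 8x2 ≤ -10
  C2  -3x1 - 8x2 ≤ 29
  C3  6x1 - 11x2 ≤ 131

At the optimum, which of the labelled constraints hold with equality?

C1 and C3

Vertices and P = -11x1 + 4x2:
  (-19/4, -59/32) → P = 359/8
  (938/37, 71/37) → P = -10034/37
  (9, -7) → P = -127

The minimum is at (938/37, 71/37). Substituting into each constraint, equality holds for C1 and C3; the remaining constraints have slack.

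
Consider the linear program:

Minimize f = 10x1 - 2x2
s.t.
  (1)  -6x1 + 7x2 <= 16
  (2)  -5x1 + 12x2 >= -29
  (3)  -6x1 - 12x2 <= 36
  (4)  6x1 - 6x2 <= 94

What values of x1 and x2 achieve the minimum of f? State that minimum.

Feasible corners and f = 10x1 - 2x2:
  (-74/19, -20/19) → f = -700/19
  (377/3, 110) → f = 3110/3
  (-7/11, -59/22) → f = -1
  (159/7, 148/21) → f = 4474/21

x1 = -74/19, x2 = -20/19, minimum f = -700/19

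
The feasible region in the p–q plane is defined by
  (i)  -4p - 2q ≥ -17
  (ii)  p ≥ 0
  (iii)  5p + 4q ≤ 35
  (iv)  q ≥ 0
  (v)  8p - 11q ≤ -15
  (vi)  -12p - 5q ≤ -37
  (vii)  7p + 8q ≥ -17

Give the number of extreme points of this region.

Pairwise boundary intersections that survive every other constraint:
  (0, 17/2)
  (157/60, 49/15)
  (0, 37/5)
  (83/43, 119/43)

4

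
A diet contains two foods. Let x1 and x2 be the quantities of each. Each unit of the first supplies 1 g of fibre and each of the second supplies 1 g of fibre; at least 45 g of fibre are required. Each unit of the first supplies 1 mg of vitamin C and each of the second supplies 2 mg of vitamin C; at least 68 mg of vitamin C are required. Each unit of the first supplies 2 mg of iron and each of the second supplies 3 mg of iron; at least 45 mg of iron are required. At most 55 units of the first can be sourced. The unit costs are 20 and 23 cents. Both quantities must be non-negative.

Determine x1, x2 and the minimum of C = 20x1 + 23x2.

x1 = 22, x2 = 23, minimum C = 969

The feasible region is unbounded (it extends along (0, 1)), but C strictly increases along every unbounded feasible direction, so there is no improving ray and the minimum is attained at a vertex.

The optimum lies where x1 + x2 = 45 and x1 + 2x2 = 68.
Solving simultaneously gives x1 = 22, x2 = 23.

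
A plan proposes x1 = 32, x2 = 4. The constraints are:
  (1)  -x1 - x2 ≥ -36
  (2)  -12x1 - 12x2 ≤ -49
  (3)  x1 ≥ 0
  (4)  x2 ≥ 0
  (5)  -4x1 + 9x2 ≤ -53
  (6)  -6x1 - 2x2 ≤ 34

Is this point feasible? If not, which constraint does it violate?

(1): -36 ≥ -36 ✓
(2): -432 ≤ -49 ✓
(3): 32 ≥ 0 ✓
(4): 4 ≥ 0 ✓
(5): -92 ≤ -53 ✓
(6): -200 ≤ 34 ✓

feasible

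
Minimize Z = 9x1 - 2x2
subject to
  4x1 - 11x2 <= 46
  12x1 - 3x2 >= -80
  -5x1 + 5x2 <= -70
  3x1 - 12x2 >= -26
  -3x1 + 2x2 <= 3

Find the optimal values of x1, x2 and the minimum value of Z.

Feasible corners and Z = 9x1 - 2x2:
  (108/7, 10/7) → Z = 136
  (838/15, 242/15) → Z = 7058/15
  (194/9, 68/9) → Z = 1610/9

The binding constraints are 4x1 - 11x2 = 46 and -5x1 + 5x2 = -70.
Solving simultaneously gives x1 = 108/7, x2 = 10/7.

x1 = 108/7, x2 = 10/7, minimum Z = 136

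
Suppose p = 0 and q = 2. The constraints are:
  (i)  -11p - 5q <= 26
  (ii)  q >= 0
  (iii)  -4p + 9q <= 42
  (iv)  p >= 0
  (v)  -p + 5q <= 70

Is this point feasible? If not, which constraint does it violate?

feasible

(i): -10 ≤ 26 ✓
(ii): 2 ≥ 0 ✓
(iii): 18 ≤ 42 ✓
(iv): 0 ≥ 0 ✓
(v): 10 ≤ 70 ✓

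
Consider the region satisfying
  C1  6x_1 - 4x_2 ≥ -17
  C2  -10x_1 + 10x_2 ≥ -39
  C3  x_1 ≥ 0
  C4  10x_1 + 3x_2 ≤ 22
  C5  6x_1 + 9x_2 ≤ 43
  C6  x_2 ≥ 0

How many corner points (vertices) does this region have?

5

The feasible vertices (each the meet of two boundaries and inside every other half-plane) are:
  (0, 17/4)
  (19/78, 60/13)
  (0, 0)
  (23/24, 149/36)
  (11/5, 0)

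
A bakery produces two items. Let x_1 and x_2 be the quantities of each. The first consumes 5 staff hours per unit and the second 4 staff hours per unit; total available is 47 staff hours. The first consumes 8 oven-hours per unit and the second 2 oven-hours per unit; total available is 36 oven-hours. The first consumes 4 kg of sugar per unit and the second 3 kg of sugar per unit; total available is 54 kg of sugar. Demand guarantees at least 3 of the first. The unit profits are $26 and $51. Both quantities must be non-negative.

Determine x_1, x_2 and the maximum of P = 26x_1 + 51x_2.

x_1 = 3, x_2 = 6, maximum P = 384

Corner points and P = 26x_1 + 51x_2:
  (9/2, 0) → P = 117
  (3, 0) → P = 78
  (3, 6) → P = 384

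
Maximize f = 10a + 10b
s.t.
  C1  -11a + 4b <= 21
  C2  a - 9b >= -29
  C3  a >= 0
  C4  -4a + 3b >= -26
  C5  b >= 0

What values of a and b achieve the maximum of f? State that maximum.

Corner points and f = 10a + 10b:
  (0, 29/9) → f = 290/9
  (107/11, 142/33) → f = 4630/33
  (0, 0) → f = 0
  (13/2, 0) → f = 65

The optimum lies where a - 9b = -29 and -4a + 3b = -26.
Solving simultaneously gives a = 107/11, b = 142/33.

a = 107/11, b = 142/33, maximum f = 4630/33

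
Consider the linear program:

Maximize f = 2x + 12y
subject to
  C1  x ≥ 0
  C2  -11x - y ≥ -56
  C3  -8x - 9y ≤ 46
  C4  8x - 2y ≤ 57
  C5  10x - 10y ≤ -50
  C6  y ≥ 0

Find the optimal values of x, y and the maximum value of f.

x = 0, y = 56, maximum f = 672

The binding constraints are x = 0 and -11x - y = -56.
Solving simultaneously gives x = 0, y = 56.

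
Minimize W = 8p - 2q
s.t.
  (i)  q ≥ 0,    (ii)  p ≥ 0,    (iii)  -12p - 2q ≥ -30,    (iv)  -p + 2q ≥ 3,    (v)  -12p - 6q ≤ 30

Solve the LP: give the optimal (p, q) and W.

p = 0, q = 15, minimum W = -30

Extreme points and W = 8p - 2q:
  (0, 15) → W = -30
  (0, 3/2) → W = -3
  (27/13, 33/13) → W = 150/13

The optimum lies where p = 0 and -12p - 2q = -30.
Solving simultaneously gives p = 0, q = 15.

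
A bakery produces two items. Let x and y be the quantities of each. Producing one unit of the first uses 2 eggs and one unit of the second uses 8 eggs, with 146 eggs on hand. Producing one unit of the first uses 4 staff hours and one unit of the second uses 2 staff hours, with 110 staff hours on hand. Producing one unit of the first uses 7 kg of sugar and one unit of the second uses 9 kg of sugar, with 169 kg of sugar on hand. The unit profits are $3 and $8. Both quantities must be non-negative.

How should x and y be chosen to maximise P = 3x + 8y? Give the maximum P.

x = 1, y = 18, maximum P = 147

Extreme points and P = 3x + 8y:
  (0, 0) → P = 0
  (0, 73/4) → P = 146
  (169/7, 0) → P = 507/7
  (1, 18) → P = 147

The binding constraints are 2x + 8y = 146 and 7x + 9y = 169.
Solving simultaneously gives x = 1, y = 18.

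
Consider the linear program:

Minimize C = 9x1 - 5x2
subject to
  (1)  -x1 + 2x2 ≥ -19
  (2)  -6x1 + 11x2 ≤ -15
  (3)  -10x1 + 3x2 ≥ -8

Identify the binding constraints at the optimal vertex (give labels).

Corner points and C = 9x1 - 5x2:
  (-179, -99) → C = -1116
  (-41/17, -182/17) → C = 541/17
  (43/92, -51/46) → C = 39/4

The minimum is at (-179, -99). Substituting into each constraint, equality holds for (1) and (2); the remaining constraints have slack.

(1) and (2)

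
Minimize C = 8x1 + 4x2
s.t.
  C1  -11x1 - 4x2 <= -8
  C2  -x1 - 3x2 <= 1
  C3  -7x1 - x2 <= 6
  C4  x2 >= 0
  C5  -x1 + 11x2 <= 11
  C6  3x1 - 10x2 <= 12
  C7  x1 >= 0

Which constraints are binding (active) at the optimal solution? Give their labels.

Extreme points and C = 8x1 + 4x2:
  (8/11, 0) → C = 64/11
  (44/125, 129/125) → C = 868/125
  (4, 0) → C = 32
  (242/23, 45/23) → C = 92

The minimum is at (8/11, 0). Substituting into each constraint, equality holds for C1 and C4; the remaining constraints have slack.

C1 and C4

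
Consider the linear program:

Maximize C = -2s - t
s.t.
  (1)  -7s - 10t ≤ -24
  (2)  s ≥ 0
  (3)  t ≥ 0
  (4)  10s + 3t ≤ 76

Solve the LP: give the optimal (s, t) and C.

s = 0, t = 12/5, maximum C = -12/5

Corner points and C = -2s - t:
  (0, 12/5) → C = -12/5
  (24/7, 0) → C = -48/7
  (0, 76/3) → C = -76/3
  (38/5, 0) → C = -76/5

At the optimal vertex, -7s - 10t = -24 and s = 0.
Solving simultaneously gives s = 0, t = 12/5.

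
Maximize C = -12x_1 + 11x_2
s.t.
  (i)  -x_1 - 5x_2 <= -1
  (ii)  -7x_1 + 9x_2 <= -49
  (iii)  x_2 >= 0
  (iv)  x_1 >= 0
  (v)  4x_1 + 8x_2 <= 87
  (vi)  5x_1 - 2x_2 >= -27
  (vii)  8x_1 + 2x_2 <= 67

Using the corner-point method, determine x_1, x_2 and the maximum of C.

Vertices and C = -12x_1 + 11x_2:
  (7, 0) → C = -84
  (701/86, 77/86) → C = -7565/86
  (67/8, 0) → C = -201/2

The binding constraints are -7x_1 + 9x_2 = -49 and x_2 = 0.
Solving simultaneously gives x_1 = 7, x_2 = 0.

x_1 = 7, x_2 = 0, maximum C = -84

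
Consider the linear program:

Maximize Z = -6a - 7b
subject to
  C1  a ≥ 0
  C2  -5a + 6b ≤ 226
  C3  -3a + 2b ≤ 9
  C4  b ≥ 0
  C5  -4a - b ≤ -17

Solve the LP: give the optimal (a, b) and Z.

The feasible region is unbounded (it extends along (6, 5), (1, 0)), but Z strictly decreases along every unbounded feasible direction, so there is no improving ray and the maximum is attained at a vertex.

a = 17/4, b = 0, maximum Z = -51/2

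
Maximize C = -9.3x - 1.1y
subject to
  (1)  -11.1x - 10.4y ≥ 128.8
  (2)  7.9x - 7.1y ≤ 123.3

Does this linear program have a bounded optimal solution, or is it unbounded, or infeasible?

From the feasible point (36784/16097, -238615/16097), moving in the direction (-7.1, -7.9) keeps every constraint satisfied while C increases without bound.

unbounded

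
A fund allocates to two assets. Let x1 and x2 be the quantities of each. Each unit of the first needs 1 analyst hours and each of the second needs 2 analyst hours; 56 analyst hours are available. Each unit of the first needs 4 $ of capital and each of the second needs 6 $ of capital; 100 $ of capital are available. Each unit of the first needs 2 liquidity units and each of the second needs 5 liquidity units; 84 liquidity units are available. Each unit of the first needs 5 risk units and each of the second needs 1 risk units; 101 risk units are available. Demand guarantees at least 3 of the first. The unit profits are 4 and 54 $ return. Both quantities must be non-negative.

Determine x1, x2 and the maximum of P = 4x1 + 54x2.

x1 = 3, x2 = 44/3, maximum P = 804

The binding constraints are 4x1 + 6x2 = 100 and x1 = 3.
Solving simultaneously gives x1 = 3, x2 = 44/3.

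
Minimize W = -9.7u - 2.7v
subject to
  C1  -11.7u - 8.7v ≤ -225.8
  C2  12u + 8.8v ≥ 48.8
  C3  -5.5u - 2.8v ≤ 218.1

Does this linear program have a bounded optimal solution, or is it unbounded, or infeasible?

unbounded

From the feasible point (-252971/1509, 379367/1509), moving in the direction (8.7, -11.7) keeps every constraint satisfied while W decreases without bound.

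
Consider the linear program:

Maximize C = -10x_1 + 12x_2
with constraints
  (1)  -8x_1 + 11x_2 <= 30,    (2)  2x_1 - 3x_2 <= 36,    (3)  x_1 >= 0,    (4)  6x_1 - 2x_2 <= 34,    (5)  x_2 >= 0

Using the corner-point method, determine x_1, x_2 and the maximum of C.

x_1 = 0, x_2 = 30/11, maximum C = 360/11

Vertices and C = -10x_1 + 12x_2:
  (0, 30/11) → C = 360/11
  (217/25, 226/25) → C = 542/25
  (0, 0) → C = 0
  (17/3, 0) → C = -170/3

The optimum lies where -8x_1 + 11x_2 = 30 and x_1 = 0.
Solving simultaneously gives x_1 = 0, x_2 = 30/11.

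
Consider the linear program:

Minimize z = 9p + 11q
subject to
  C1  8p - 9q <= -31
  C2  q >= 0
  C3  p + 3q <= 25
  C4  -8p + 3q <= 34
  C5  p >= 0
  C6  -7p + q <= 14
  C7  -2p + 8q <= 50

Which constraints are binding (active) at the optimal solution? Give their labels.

C1 and C5

Feasible corners and z = 9p + 11q:
  (4, 7) → z = 113
  (0, 31/9) → z = 341/9
  (25/7, 50/7) → z = 775/7
  (0, 25/4) → z = 275/4

The minimum is at (0, 31/9). Substituting into each constraint, equality holds for C1 and C5; the remaining constraints have slack.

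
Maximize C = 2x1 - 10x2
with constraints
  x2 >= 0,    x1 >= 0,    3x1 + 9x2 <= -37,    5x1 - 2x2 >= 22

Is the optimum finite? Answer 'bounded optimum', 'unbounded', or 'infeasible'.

The boundaries x2 = 0 and 5x1 - 2x2 = 22 meet at (22/5, 0), but that point violates 3x1 + 9x2 ≤ -37. Every candidate vertex is excluded by some other constraint, so the feasible region is empty.

infeasible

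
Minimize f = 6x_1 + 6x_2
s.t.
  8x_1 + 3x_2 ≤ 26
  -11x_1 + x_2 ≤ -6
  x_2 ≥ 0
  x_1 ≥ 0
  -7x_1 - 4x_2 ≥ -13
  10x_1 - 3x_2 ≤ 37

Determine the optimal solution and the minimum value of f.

Feasible corners and f = 6x_1 + 6x_2:
  (6/11, 0) → f = 36/11
  (37/51, 101/51) → f = 276/17
  (13/7, 0) → f = 78/7

At the optimal vertex, -11x_1 + x_2 = -6 and x_2 = 0.
Solving simultaneously gives x_1 = 6/11, x_2 = 0.

x_1 = 6/11, x_2 = 0, minimum f = 36/11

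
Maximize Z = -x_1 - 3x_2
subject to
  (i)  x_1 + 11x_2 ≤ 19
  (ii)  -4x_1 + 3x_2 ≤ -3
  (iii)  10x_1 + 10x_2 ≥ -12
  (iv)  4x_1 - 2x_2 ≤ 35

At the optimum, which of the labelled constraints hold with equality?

(iii) and (iv)

Feasible corners and Z = -x_1 - 3x_2:
  (90/47, 73/47) → Z = -309/47
  (423/46, 41/46) → Z = -273/23
  (-3/35, -39/35) → Z = 24/7
  (163/30, -199/30) → Z = 217/15

The maximum is at (163/30, -199/30). Substituting into each constraint, equality holds for (iii) and (iv); the remaining constraints have slack.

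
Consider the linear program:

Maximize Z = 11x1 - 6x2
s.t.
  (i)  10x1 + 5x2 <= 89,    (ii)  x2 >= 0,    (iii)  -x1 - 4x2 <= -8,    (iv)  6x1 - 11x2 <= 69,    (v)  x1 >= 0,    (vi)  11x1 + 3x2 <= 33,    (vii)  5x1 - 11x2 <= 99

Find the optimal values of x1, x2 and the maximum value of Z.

x1 = 108/41, x2 = 55/41, maximum Z = 858/41

Extreme points and Z = 11x1 - 6x2:
  (0, 2) → Z = -12
  (108/41, 55/41) → Z = 858/41
  (0, 11) → Z = -66

The optimum lies where -x1 - 4x2 = -8 and 11x1 + 3x2 = 33.
Solving simultaneously gives x1 = 108/41, x2 = 55/41.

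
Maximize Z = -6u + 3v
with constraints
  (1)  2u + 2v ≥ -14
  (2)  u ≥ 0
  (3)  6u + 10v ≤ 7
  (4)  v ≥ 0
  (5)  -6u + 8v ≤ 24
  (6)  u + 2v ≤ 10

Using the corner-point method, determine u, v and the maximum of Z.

At the optimal vertex, u = 0 and 6u + 10v = 7.
Solving simultaneously gives u = 0, v = 7/10.

u = 0, v = 7/10, maximum Z = 21/10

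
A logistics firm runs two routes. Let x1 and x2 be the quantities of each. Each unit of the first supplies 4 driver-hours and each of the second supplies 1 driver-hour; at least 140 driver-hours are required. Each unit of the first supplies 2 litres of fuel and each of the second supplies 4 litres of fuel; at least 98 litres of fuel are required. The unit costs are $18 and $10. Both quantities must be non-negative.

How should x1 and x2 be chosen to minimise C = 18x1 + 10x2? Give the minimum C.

The feasible region is unbounded (it extends along (0, 1), (1, 0)), but C strictly increases along every unbounded feasible direction, so there is no improving ray and the minimum is attained at a vertex.

The binding constraints are 4x1 + x2 = 140 and 2x1 + 4x2 = 98.
Solving simultaneously gives x1 = 33, x2 = 8.

x1 = 33, x2 = 8, minimum C = 674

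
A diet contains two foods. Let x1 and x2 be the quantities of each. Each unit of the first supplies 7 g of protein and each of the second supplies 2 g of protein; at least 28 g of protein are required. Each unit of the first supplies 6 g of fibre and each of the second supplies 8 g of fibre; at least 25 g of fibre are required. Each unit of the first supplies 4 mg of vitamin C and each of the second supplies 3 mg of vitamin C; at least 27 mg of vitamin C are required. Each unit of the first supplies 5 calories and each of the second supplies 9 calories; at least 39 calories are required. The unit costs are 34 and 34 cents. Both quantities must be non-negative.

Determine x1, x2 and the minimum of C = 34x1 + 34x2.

The feasible region is unbounded (it extends along (0, 1), (1, 0)), but C strictly increases along every unbounded feasible direction, so there is no improving ray and the minimum is attained at a vertex.

At the optimal vertex, 4x1 + 3x2 = 27 and 5x1 + 9x2 = 39.
Solving simultaneously gives x1 = 6, x2 = 1.

x1 = 6, x2 = 1, minimum C = 238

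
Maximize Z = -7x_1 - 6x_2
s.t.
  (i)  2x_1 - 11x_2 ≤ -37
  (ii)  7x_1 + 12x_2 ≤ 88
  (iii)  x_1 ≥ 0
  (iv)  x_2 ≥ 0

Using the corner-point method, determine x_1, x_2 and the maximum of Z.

x_1 = 0, x_2 = 37/11, maximum Z = -222/11

Vertices and Z = -7x_1 - 6x_2:
  (524/101, 435/101) → Z = -6278/101
  (0, 37/11) → Z = -222/11
  (0, 22/3) → Z = -44

The binding constraints are 2x_1 - 11x_2 = -37 and x_1 = 0.
Solving simultaneously gives x_1 = 0, x_2 = 37/11.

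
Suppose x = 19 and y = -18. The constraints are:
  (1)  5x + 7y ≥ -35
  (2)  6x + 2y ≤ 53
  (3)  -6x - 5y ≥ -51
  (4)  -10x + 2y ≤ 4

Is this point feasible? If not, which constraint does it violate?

Constraint (2): 6x + 2y = 78, which is not ≤ 53. All other constraints are satisfied.

not feasible — violates (2)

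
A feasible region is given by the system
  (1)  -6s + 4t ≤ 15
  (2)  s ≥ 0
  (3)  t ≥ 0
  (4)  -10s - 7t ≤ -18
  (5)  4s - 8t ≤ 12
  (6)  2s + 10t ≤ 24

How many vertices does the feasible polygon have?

Intersecting each pair of boundary lines and keeping only the points that satisfy every inequality leaves:
  (9/5, 0)
  (3, 0)
  (6/43, 102/43)
  (39/7, 9/7)

4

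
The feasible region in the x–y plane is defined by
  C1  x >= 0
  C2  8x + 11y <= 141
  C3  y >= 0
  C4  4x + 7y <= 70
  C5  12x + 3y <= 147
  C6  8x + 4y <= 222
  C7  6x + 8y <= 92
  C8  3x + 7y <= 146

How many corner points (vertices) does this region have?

5

The feasible vertices (each the meet of two boundaries and inside every other half-plane) are:
  (0, 0)
  (0, 10)
  (49/4, 0)
  (42/5, 26/5)
  (150/13, 37/13)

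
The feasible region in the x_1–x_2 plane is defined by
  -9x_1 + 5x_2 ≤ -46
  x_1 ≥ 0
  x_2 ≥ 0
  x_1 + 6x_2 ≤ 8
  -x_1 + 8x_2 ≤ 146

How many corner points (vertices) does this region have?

Intersecting each pair of boundary lines and keeping only the points that satisfy every inequality leaves:
  (46/9, 0)
  (316/59, 26/59)
  (8, 0)

3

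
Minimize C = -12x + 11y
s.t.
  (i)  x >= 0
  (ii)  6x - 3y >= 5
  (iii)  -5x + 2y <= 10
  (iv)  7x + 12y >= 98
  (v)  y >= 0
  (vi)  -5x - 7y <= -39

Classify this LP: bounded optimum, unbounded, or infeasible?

From the feasible point (118/31, 553/93), moving in the direction (1, 0) keeps every constraint satisfied while C decreases without bound.

unbounded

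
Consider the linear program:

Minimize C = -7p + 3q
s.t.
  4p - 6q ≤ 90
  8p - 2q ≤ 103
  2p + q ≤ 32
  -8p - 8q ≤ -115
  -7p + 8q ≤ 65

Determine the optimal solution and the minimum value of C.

p = 527/40, q = 6/5, minimum C = -709/8

Vertices and C = -7p + 3q:
  (167/12, 25/6) → C = -1019/12
  (527/40, 6/5) → C = -709/8
  (191/23, 354/23) → C = -275/23
  (10/3, 265/24) → C = 235/24

The optimum lies where 8p - 2q = 103 and -8p - 8q = -115.
Solving simultaneously gives p = 527/40, q = 6/5.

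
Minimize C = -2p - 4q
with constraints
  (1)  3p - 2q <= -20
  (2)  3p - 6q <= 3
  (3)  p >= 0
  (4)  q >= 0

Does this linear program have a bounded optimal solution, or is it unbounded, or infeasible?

unbounded

From the feasible point (0, 10), moving in the direction (0, 1) keeps every constraint satisfied while C decreases without bound.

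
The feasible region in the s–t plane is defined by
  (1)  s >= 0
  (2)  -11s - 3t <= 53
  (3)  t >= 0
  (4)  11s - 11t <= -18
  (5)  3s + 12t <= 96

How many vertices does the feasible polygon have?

3

Pairwise boundary intersections that survive every other constraint:
  (0, 18/11)
  (0, 8)
  (56/11, 74/11)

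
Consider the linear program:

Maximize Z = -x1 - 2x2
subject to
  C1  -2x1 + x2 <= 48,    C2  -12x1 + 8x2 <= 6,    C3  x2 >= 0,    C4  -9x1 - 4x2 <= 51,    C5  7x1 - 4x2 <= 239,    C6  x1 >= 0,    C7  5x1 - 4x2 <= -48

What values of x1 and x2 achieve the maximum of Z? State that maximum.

Feasible corners and Z = -x1 - 2x2:
  (242, 1455/4) → Z = -1939/2
  (45, 273/4) → Z = -363/2
  (287/2, 1531/8) → Z = -2105/4

x1 = 45, x2 = 273/4, maximum Z = -363/2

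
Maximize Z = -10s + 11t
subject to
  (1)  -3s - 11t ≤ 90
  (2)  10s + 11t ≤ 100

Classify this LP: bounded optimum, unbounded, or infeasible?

unbounded

From the feasible point (190/7, -1200/77), moving in the direction (-11, 3) keeps every constraint satisfied while Z increases without bound.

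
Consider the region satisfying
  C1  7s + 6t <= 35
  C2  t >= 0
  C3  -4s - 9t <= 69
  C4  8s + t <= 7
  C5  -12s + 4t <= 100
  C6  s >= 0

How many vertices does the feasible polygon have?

Of the 15 pairwise boundary intersections, those satisfying every inequality are:
  (7/41, 231/41)
  (0, 35/6)
  (7/8, 0)
  (0, 0)

4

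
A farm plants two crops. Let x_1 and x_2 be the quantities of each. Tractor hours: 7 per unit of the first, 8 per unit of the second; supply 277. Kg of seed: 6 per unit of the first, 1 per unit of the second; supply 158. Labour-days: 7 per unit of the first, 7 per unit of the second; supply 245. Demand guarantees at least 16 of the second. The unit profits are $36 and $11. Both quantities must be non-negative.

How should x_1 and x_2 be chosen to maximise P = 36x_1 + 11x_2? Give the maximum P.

At the optimal vertex, 7x_1 + 7x_2 = 245 and x_2 = 16.
Solving simultaneously gives x_1 = 19, x_2 = 16.

x_1 = 19, x_2 = 16, maximum P = 860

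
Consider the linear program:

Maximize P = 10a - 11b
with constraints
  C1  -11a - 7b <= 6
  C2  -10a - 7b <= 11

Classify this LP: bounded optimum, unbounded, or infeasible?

From the feasible point (5, -61/7), moving in the direction (7, -10) keeps every constraint satisfied while P increases without bound.

unbounded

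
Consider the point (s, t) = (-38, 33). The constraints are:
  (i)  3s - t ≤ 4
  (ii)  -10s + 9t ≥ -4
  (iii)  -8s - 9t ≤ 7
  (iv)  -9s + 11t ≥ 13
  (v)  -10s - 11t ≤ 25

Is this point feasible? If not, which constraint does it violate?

(i): -147 ≤ 4 ✓
(ii): 677 ≥ -4 ✓
(iii): 7 ≤ 7 ✓
(iv): 705 ≥ 13 ✓
(v): 17 ≤ 25 ✓

feasible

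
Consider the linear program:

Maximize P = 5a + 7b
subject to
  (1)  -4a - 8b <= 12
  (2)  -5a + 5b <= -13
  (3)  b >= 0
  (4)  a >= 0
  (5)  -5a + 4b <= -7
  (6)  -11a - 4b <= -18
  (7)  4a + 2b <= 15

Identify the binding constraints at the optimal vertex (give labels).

(2) and (7)

Corner points and P = 5a + 7b:
  (13/5, 0) → P = 13
  (101/30, 23/30) → P = 111/5
  (15/4, 0) → P = 75/4

The maximum is at (101/30, 23/30). Substituting into each constraint, equality holds for (2) and (7); the remaining constraints have slack.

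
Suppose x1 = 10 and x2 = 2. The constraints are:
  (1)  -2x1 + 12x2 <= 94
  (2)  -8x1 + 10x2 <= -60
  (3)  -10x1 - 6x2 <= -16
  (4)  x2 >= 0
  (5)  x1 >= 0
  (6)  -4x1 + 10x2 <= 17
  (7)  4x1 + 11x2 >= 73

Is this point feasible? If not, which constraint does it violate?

not feasible — violates (7)

Constraint (7): 4x1 + 11x2 = 62, which is not ≥ 73. All other constraints are satisfied.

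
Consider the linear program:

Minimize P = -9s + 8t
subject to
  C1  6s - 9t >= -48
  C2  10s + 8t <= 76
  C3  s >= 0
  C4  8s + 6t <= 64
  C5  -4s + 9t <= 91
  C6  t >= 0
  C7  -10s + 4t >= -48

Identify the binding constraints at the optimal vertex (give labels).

Extreme points and P = -9s + 8t:
  (50/23, 156/23) → P = 798/23
  (0, 16/3) → P = 128/3
  (86/15, 7/3) → P = -494/15
  (0, 0) → P = 0
  (24/5, 0) → P = -216/5

The minimum is at (24/5, 0). Substituting into each constraint, equality holds for C6 and C7; the remaining constraints have slack.

C6 and C7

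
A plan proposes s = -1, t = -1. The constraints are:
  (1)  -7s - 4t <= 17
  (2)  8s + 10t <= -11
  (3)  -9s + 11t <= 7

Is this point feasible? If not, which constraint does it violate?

feasible

(1): 11 ≤ 17 ✓
(2): -18 ≤ -11 ✓
(3): -2 ≤ 7 ✓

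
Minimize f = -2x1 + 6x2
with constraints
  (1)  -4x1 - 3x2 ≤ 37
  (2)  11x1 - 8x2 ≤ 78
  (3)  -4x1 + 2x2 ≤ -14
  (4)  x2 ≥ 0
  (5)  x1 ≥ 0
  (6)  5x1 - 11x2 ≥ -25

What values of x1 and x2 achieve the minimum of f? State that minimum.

At the optimal vertex, 11x1 - 8x2 = 78 and x2 = 0.
Solving simultaneously gives x1 = 78/11, x2 = 0.

x1 = 78/11, x2 = 0, minimum f = -156/11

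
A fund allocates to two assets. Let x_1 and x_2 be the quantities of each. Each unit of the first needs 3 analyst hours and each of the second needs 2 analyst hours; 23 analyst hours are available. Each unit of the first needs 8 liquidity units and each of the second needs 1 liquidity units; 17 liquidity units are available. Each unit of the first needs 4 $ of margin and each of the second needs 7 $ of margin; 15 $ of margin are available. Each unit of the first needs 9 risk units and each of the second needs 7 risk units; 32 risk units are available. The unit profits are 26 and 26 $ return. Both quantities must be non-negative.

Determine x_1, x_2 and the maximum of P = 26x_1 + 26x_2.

Extreme points and P = 26x_1 + 26x_2:
  (0, 0) → P = 0
  (0, 15/7) → P = 390/7
  (17/8, 0) → P = 221/4
  (2, 1) → P = 78

The optimum lies where 8x_1 + x_2 = 17 and 4x_1 + 7x_2 = 15.
Solving simultaneously gives x_1 = 2, x_2 = 1.

x_1 = 2, x_2 = 1, maximum P = 78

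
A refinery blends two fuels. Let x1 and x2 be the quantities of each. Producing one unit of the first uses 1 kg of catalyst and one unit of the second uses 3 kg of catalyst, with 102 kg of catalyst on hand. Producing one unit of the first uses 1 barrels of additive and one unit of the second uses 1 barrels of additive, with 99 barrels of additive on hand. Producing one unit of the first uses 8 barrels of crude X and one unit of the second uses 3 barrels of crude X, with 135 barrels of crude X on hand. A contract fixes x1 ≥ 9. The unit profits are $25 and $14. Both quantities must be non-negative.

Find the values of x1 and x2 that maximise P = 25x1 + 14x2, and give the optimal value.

Extreme points and P = 25x1 + 14x2:
  (135/8, 0) → P = 3375/8
  (9, 0) → P = 225
  (9, 21) → P = 519

The binding constraints are 8x1 + 3x2 = 135 and x1 = 9.
Solving simultaneously gives x1 = 9, x2 = 21.

x1 = 9, x2 = 21, maximum P = 519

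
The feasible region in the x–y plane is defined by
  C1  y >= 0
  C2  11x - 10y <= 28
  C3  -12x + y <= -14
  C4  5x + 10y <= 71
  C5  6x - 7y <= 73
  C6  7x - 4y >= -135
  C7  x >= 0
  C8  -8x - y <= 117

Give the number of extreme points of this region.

Of the 28 pairwise boundary intersections, those satisfying every inequality are:
  (28/11, 0)
  (7/6, 0)
  (99/16, 641/160)
  (211/125, 782/125)

4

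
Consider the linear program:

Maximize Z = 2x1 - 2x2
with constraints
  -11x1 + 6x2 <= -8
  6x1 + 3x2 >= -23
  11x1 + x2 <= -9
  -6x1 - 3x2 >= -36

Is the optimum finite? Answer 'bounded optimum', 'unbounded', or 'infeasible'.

Vertices and Z = 2x1 - 2x2:
  (-38/23, -301/69) → Z = 374/69
  (-46/77, -17/7) → Z = 282/77
  (-4/27, -199/27) → Z = 130/9
The feasible region has finitely many vertices and no improving ray; the maximum is 130/9 at (-4/27, -199/27).

bounded optimum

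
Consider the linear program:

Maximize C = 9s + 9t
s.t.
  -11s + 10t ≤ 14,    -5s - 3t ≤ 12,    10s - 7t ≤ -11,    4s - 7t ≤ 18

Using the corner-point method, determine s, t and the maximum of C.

Extreme points and C = 9s + 9t:
  (-162/83, -62/83) → C = -2016/83
  (-12/23, 19/23) → C = 63/23
  (-9/5, -1) → C = -126/5

s = -12/23, t = 19/23, maximum C = 63/23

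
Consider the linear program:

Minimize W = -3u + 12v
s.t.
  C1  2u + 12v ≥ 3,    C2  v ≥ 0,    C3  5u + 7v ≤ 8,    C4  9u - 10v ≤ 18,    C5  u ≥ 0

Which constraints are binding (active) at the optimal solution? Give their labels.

C2 and C3

Corner points and W = -3u + 12v:
  (3/2, 0) → W = -9/2
  (0, 1/4) → W = 3
  (8/5, 0) → W = -24/5
  (0, 8/7) → W = 96/7

The minimum is at (8/5, 0). Substituting into each constraint, equality holds for C2 and C3; the remaining constraints have slack.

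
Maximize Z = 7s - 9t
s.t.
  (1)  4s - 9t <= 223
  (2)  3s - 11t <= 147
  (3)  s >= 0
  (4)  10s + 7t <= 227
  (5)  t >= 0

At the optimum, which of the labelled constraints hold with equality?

Extreme points and Z = 7s - 9t:
  (0, 227/7) → Z = -2043/7
  (0, 0) → Z = 0
  (227/10, 0) → Z = 1589/10

The maximum is at (227/10, 0). Substituting into each constraint, equality holds for (4) and (5); the remaining constraints have slack.

(4) and (5)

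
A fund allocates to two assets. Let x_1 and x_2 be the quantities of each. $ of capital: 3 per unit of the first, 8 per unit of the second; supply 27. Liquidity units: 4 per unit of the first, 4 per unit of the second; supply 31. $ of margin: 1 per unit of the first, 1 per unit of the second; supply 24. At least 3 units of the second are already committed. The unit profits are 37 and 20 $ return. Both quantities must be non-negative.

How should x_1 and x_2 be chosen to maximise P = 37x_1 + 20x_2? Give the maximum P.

x_1 = 1, x_2 = 3, maximum P = 97

At the optimal vertex, 3x_1 + 8x_2 = 27 and x_2 = 3.
Solving simultaneously gives x_1 = 1, x_2 = 3.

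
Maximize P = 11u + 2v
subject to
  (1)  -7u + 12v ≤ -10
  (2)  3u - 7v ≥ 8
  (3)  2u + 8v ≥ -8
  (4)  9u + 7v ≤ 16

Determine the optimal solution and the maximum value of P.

Feasible corners and P = 11u + 2v:
  (4/19, -20/19) → P = 4/19
  (2, -2/7) → P = 150/7
  (92/29, -52/29) → P = 908/29

At the optimal vertex, 2u + 8v = -8 and 9u + 7v = 16.
Solving simultaneously gives u = 92/29, v = -52/29.

u = 92/29, v = -52/29, maximum P = 908/29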